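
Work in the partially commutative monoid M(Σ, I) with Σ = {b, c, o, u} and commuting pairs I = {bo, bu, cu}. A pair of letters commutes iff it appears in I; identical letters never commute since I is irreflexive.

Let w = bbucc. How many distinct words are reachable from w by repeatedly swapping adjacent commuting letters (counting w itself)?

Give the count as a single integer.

5

0(b) covers ∅
1(b) covers 0:b
2(u) covers ∅
3(c) covers 1:b
4(c) covers 3:c
floor of heap: 0:b, 2:u
completions by unplaced set U, small U first (add the entries for U minus each lowest piece of U):
  |U|=1: {2}:1  {4}:1
  |U|=2: {2,4}:2  {3,4}:1
  |U|=3: {1,3,4}:1  {2,3,4}:3
  start at 0(b): 4
  start at 2(u): 1
sum over floor = 5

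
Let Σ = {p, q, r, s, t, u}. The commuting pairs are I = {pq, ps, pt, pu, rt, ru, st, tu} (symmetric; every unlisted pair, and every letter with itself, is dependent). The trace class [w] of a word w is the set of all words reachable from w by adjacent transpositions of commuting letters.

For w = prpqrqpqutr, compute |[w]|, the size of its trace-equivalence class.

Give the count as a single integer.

piece 0:p — minimal
piece 1:r rests on {0:p}
piece 2:p rests on {1:r}
piece 3:q rests on {1:r}
piece 4:r rests on {2:p, 3:q}
piece 5:q rests on {4:r}
piece 6:p rests on {4:r}
piece 7:q rests on {5:q}
piece 8:u rests on {7:q}
piece 9:t rests on {7:q}
piece 10:r rests on {6:p, 7:q}
minimal pieces: {0:p}
ways to finish when only these pieces remain (= sum over removing one remaining piece with nothing left below it):
  1 left: {8}→1  {9}→1  {10}→1
  2 left: {6,10}→1  {8,9}→2  {8,10}→2  {9,10}→2
  3 left: {6,8,10}→3  {6,9,10}→3  {8,9,10}→6
  4 left: {6,8,9,10}→12  {7,8,9,10}→6
  5 left: {5,7,8,9,10}→6  {6,7,8,9,10}→18
  6 left: {5,6,7,8,9,10}→24
  7 left: {4,5,6,7,8,9,10}→24
  8 left: {2,4,5,6,7,8,9,10}→24  {3,4,5,6,7,8,9,10}→24
  9 left: {2,3,4,5,6,7,8,9,10}→48
  placing 0:p first → 48 extensions

48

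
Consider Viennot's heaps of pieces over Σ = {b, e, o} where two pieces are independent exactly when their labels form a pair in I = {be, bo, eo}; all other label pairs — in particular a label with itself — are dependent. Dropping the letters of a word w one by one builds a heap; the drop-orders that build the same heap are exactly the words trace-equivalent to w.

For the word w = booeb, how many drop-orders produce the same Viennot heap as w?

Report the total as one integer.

drop 0:b onto floor
drop 1:o onto floor
drop 2:o onto {1:o}
drop 3:e onto floor
drop 4:b onto {0:b}
ground layer = {0:b, 1:o, 3:e}
drop-orders for the pieces not yet dropped (sum over which currently-grounded one goes next):
  1 to go: {2} 1  {3} 1  {4} 1
  2 to go: {0,4} 1  {1,2} 1  {2,3} 2  {2,4} 2  {3,4} 2
  3 to go: {0,2,4} 3  {0,3,4} 3  {1,2,3} 3  {1,2,4} 3  {2,3,4} 6
  if 0:b drops first: 12 orders
  if 1:o drops first: 12 orders
  if 3:e drops first: 6 orders
heap linearizations: 30

30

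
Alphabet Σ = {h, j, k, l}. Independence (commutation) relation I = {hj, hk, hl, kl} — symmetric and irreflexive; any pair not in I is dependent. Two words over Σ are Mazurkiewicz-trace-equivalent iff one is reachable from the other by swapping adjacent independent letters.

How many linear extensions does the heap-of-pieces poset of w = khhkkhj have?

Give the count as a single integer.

0(k) covers ∅
1(h) covers ∅
2(h) covers 1:h
3(k) covers 0:k
4(k) covers 3:k
5(h) covers 2:h
6(j) covers 4:k
floor of heap: 0:k, 1:h
completions by unplaced set U, small U first (add the entries for U minus each lowest piece of U):
  |U|=1: {5}:1  {6}:1
  |U|=2: {2,5}:1  {4,6}:1  {5,6}:2
  |U|=3: {1,2,5}:1  {2,5,6}:3  {3,4,6}:1  {4,5,6}:3
  |U|=4: {0,3,4,6}:1  {1,2,5,6}:4  {2,4,5,6}:6  {3,4,5,6}:4
  |U|=5: {0,3,4,5,6}:5  {1,2,4,5,6}:10  {2,3,4,5,6}:10
  start at 0(k): 20
  start at 1(h): 15
sum over floor = 35

35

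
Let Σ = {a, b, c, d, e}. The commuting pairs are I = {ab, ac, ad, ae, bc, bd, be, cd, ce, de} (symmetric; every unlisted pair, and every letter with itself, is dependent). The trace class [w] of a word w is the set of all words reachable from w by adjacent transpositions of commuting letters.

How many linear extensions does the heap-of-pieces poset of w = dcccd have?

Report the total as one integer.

#0=d has no predecessor
#1=c has no predecessor
#2=c depends on [1:c]
#3=c depends on [2:c]
#4=d depends on [0:d]
sources: [0:d, 1:c]
N(rest) = Σ N(rest − s) over sources s of rest; N(one piece) = 1:
  size 1 → [3]=1  [4]=1
  size 2 → [0,4]=1  [2,3]=1  [3,4]=2
  size 3 → [0,3,4]=3  [1,2,3]=1  [2,3,4]=3
  first=0(d) contributes 4
  first=1(c) contributes 6
|[w]| = 10

10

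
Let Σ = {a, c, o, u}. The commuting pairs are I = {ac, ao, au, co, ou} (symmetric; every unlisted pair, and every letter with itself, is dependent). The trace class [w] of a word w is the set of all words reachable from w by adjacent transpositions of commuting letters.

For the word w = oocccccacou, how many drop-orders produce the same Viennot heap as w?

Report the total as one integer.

1320

#0=o has no predecessor
#1=o depends on [0:o]
#2=c has no predecessor
#3=c depends on [2:c]
#4=c depends on [3:c]
#5=c depends on [4:c]
#6=c depends on [5:c]
#7=a has no predecessor
#8=c depends on [6:c]
#9=o depends on [1:o]
#10=u depends on [8:c]
sources: [0:o, 2:c, 7:a]
N(rest) = Σ N(rest − s) over sources s of rest; N(one piece) = 1:
  size 1 → [7]=1  [9]=1  [10]=1
  size 2 → [1,9]=1  [7,9]=2  [7,10]=2  [8,10]=1  [9,10]=2
  size 3 → [0,1,9]=1  [1,7,9]=3  [1,9,10]=3  [6,8,10]=1  [7,8,10]=3  [7,9,10]=6  [8,9,10]=3
  size 4 → [0,1,7,9]=4  [0,1,9,10]=4  [1,7,9,10]=12  [1,8,9,10]=6  [5,6,8,10]=1  [6,7,8,10]=4  [6,8,9,10]=4  [7,8,9,10]=12
  size 5 → [0,1,7,9,10]=20  [0,1,8,9,10]=10  [1,6,8,9,10]=10  [1,7,8,9,10]=30  [4,5,6,8,10]=1  [5,6,7,8,10]=5  [5,6,8,9,10]=5  [6,7,8,9,10]=20
  size 6 → [0,1,6,8,9,10]=20  [0,1,7,8,9,10]=60  [1,5,6,8,9,10]=15  [1,6,7,8,9,10]=60  [3,4,5,6,8,10]=1  [4,5,6,7,8,10]=6  [4,5,6,8,9,10]=6  [5,6,7,8,9,10]=30
  size 7 → [0,1,5,6,8,9,10]=35  [0,1,6,7,8,9,10]=140  [1,4,5,6,8,9,10]=21  [1,5,6,7,8,9,10]=105  [2,3,4,5,6,8,10]=1  [3,4,5,6,7,8,10]=7  [3,4,5,6,8,9,10]=7  [4,5,6,7,8,9,10]=42
  size 8 → [0,1,4,5,6,8,9,10]=56  [0,1,5,6,7,8,9,10]=280  [1,3,4,5,6,8,9,10]=28  [1,4,5,6,7,8,9,10]=168  [2,3,4,5,6,7,8,10]=8  [2,3,4,5,6,8,9,10]=8  [3,4,5,6,7,8,9,10]=56
  size 9 → [0,1,3,4,5,6,8,9,10]=84  [0,1,4,5,6,7,8,9,10]=504  [1,2,3,4,5,6,8,9,10]=36  [1,3,4,5,6,7,8,9,10]=252  [2,3,4,5,6,7,8,9,10]=72
  first=0(o) contributes 360
  first=2(c) contributes 840
  first=7(a) contributes 120
|[w]| = 1320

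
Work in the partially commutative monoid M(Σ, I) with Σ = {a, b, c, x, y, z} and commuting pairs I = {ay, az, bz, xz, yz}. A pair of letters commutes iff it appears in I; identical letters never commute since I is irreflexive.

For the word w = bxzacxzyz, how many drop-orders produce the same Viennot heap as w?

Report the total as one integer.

piece 0:b — minimal
piece 1:x rests on {0:b}
piece 2:z — minimal
piece 3:a rests on {1:x}
piece 4:c rests on {2:z, 3:a}
piece 5:x rests on {4:c}
piece 6:z rests on {4:c}
piece 7:y rests on {5:x}
piece 8:z rests on {6:z}
minimal pieces: {0:b, 2:z}
ways to finish when only these pieces remain (= sum over removing one remaining piece with nothing left below it):
  1 left: {7}→1  {8}→1
  2 left: {5,7}→1  {6,8}→1  {7,8}→2
  3 left: {5,7,8}→3  {6,7,8}→3
  4 left: {5,6,7,8}→6
  5 left: {4,5,6,7,8}→6
  6 left: {2,4,5,6,7,8}→6  {3,4,5,6,7,8}→6
  7 left: {1,3,4,5,6,7,8}→6  {2,3,4,5,6,7,8}→12
  placing 0:b first → 18 extensions
  placing 2:z first → 6 extensions
total linear extensions = 24

24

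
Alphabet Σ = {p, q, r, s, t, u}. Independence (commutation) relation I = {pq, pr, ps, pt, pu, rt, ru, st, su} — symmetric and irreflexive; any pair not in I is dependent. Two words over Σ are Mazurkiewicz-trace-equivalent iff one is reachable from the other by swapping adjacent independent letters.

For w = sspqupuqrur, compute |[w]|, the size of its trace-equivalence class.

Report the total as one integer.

165

piece 0:s — minimal
piece 1:s rests on {0:s}
piece 2:p — minimal
piece 3:q rests on {1:s}
piece 4:u rests on {3:q}
piece 5:p rests on {2:p}
piece 6:u rests on {4:u}
piece 7:q rests on {6:u}
piece 8:r rests on {7:q}
piece 9:u rests on {7:q}
piece 10:r rests on {8:r}
minimal pieces: {0:s, 2:p}
ways to finish when only these pieces remain (= sum over removing one remaining piece with nothing left below it):
  1 left: {5}→1  {9}→1  {10}→1
  2 left: {2,5}→1  {5,9}→2  {5,10}→2  {8,10}→1  {9,10}→2
  3 left: {2,5,9}→3  {2,5,10}→3  {5,8,10}→3  {5,9,10}→6  {8,9,10}→3
  4 left: {2,5,8,10}→6  {2,5,9,10}→12  {5,8,9,10}→12  {7,8,9,10}→3
  5 left: {2,5,8,9,10}→30  {5,7,8,9,10}→15  {6,7,8,9,10}→3
  6 left: {2,5,7,8,9,10}→45  {4,6,7,8,9,10}→3  {5,6,7,8,9,10}→18
  7 left: {2,5,6,7,8,9,10}→63  {3,4,6,7,8,9,10}→3  {4,5,6,7,8,9,10}→21
  8 left: {1,3,4,6,7,8,9,10}→3  {2,4,5,6,7,8,9,10}→84  {3,4,5,6,7,8,9,10}→24
  9 left: {0,1,3,4,6,7,8,9,10}→3  {1,3,4,5,6,7,8,9,10}→27  {2,3,4,5,6,7,8,9,10}→108
  placing 0:s first → 135 extensions
  placing 2:p first → 30 extensions
total linear extensions = 165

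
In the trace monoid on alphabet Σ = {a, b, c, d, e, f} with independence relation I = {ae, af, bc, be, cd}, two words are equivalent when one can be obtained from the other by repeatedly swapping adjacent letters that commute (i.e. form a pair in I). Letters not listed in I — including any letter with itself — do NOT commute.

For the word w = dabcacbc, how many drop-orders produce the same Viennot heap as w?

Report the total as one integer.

#0=d has no predecessor
#1=a depends on [0:d]
#2=b depends on [1:a]
#3=c depends on [1:a]
#4=a depends on [2:b, 3:c]
#5=c depends on [4:a]
#6=b depends on [4:a]
#7=c depends on [5:c]
sources: [0:d]
N(rest) = Σ N(rest − s) over sources s of rest; N(one piece) = 1:
  size 1 → [6]=1  [7]=1
  size 2 → [5,7]=1  [6,7]=2
  size 3 → [5,6,7]=3
  size 4 → [4,5,6,7]=3
  size 5 → [2,4,5,6,7]=3  [3,4,5,6,7]=3
  size 6 → [2,3,4,5,6,7]=6
  first=0(d) contributes 6

6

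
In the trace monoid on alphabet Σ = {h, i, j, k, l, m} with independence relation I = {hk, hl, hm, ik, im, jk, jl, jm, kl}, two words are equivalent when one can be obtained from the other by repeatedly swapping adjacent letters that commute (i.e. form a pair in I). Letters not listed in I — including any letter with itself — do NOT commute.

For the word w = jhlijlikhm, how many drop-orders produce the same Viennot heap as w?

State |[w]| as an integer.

162

#0=j has no predecessor
#1=h depends on [0:j]
#2=l has no predecessor
#3=i depends on [1:h, 2:l]
#4=j depends on [3:i]
#5=l depends on [3:i]
#6=i depends on [4:j, 5:l]
#7=k has no predecessor
#8=h depends on [6:i]
#9=m depends on [5:l, 7:k]
sources: [0:j, 2:l, 7:k]
N(rest) = Σ N(rest − s) over sources s of rest; N(one piece) = 1:
  size 1 → [8]=1  [9]=1
  size 2 → [6,8]=1  [7,9]=1  [8,9]=2
  size 3 → [4,6,8]=1  [6,8,9]=3  [7,8,9]=3
  size 4 → [4,6,8,9]=4  [5,6,8,9]=3  [6,7,8,9]=6
  size 5 → [4,5,6,8,9]=7  [4,6,7,8,9]=10  [5,6,7,8,9]=9
  size 6 → [3,4,5,6,8,9]=7  [4,5,6,7,8,9]=26
  size 7 → [1,3,4,5,6,8,9]=7  [2,3,4,5,6,8,9]=7  [3,4,5,6,7,8,9]=33
  size 8 → [0,1,3,4,5,6,8,9]=7  [1,2,3,4,5,6,8,9]=14  [1,3,4,5,6,7,8,9]=40  [2,3,4,5,6,7,8,9]=40
  first=0(j) contributes 94
  first=2(l) contributes 47
  first=7(k) contributes 21
|[w]| = 162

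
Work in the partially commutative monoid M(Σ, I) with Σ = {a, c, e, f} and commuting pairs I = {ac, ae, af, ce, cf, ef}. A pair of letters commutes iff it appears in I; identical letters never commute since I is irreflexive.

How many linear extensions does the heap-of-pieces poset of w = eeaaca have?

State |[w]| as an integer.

0(e) covers ∅
1(e) covers 0:e
2(a) covers ∅
3(a) covers 2:a
4(c) covers ∅
5(a) covers 3:a
floor of heap: 0:e, 2:a, 4:c
completions by unplaced set U, small U first (add the entries for U minus each lowest piece of U):
  |U|=1: {1}:1  {4}:1  {5}:1
  |U|=2: {0,1}:1  {1,4}:2  {1,5}:2  {3,5}:1  {4,5}:2
  |U|=3: {0,1,4}:3  {0,1,5}:3  {1,3,5}:3  {1,4,5}:6  {2,3,5}:1  {3,4,5}:3
  |U|=4: {0,1,3,5}:6  {0,1,4,5}:12  {1,2,3,5}:4  {1,3,4,5}:12  {2,3,4,5}:4
  start at 0(e): 20
  start at 2(a): 30
  start at 4(c): 10
sum over floor = 60

60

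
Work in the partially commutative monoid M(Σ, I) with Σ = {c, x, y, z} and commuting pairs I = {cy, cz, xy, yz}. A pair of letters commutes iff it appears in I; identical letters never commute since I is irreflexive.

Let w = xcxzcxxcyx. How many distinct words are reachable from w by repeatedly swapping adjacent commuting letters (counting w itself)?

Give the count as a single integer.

drop 0:x onto floor
drop 1:c onto {0:x}
drop 2:x onto {1:c}
drop 3:z onto {2:x}
drop 4:c onto {2:x}
drop 5:x onto {3:z, 4:c}
drop 6:x onto {5:x}
drop 7:c onto {6:x}
drop 8:y onto floor
drop 9:x onto {7:c}
ground layer = {0:x, 8:y}
drop-orders for the pieces not yet dropped (sum over which currently-grounded one goes next):
  1 to go: {8} 1  {9} 1
  2 to go: {7,9} 1  {8,9} 2
  3 to go: {6,7,9} 1  {7,8,9} 3
  4 to go: {5,6,7,9} 1  {6,7,8,9} 4
  5 to go: {3,5,6,7,9} 1  {4,5,6,7,9} 1  {5,6,7,8,9} 5
  6 to go: {3,4,5,6,7,9} 2  {3,5,6,7,8,9} 6  {4,5,6,7,8,9} 6
  7 to go: {2,3,4,5,6,7,9} 2  {3,4,5,6,7,8,9} 14
  8 to go: {1,2,3,4,5,6,7,9} 2  {2,3,4,5,6,7,8,9} 16
  if 0:x drops first: 18 orders
  if 8:y drops first: 2 orders
heap linearizations: 20

20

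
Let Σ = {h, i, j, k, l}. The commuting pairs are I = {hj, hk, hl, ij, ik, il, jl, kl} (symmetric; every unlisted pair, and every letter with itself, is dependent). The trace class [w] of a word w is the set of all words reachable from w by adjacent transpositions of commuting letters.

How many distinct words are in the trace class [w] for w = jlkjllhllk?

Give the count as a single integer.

piece 0:j — minimal
piece 1:l — minimal
piece 2:k rests on {0:j}
piece 3:j rests on {2:k}
piece 4:l rests on {1:l}
piece 5:l rests on {4:l}
piece 6:h — minimal
piece 7:l rests on {5:l}
piece 8:l rests on {7:l}
piece 9:k rests on {3:j}
minimal pieces: {0:j, 1:l, 6:h}
ways to finish when only these pieces remain (= sum over removing one remaining piece with nothing left below it):
  1 left: {6}→1  {8}→1  {9}→1
  2 left: {3,9}→1  {6,8}→2  {6,9}→2  {7,8}→1  {8,9}→2
  3 left: {2,3,9}→1  {3,6,9}→3  {3,8,9}→3  {5,7,8}→1  {6,7,8}→3  {6,8,9}→6  {7,8,9}→3
  4 left: {0,2,3,9}→1  {2,3,6,9}→4  {2,3,8,9}→4  {3,6,8,9}→12  {3,7,8,9}→6  {4,5,7,8}→1  {5,6,7,8}→4  {5,7,8,9}→4  {6,7,8,9}→12
  5 left: {0,2,3,6,9}→5  {0,2,3,8,9}→5  {1,4,5,7,8}→1  {2,3,6,8,9}→20  {2,3,7,8,9}→10  {3,5,7,8,9}→10  {3,6,7,8,9}→30  {4,5,6,7,8}→5  {4,5,7,8,9}→5  {5,6,7,8,9}→20
  6 left: {0,2,3,6,8,9}→30  {0,2,3,7,8,9}→15  {1,4,5,6,7,8}→6  {1,4,5,7,8,9}→6  {2,3,5,7,8,9}→20  {2,3,6,7,8,9}→60  {3,4,5,7,8,9}→15  {3,5,6,7,8,9}→60  {4,5,6,7,8,9}→30
  7 left: {0,2,3,5,7,8,9}→35  {0,2,3,6,7,8,9}→105  {1,3,4,5,7,8,9}→21  {1,4,5,6,7,8,9}→42  {2,3,4,5,7,8,9}→35  {2,3,5,6,7,8,9}→140  {3,4,5,6,7,8,9}→105
  8 left: {0,2,3,4,5,7,8,9}→70  {0,2,3,5,6,7,8,9}→280  {1,2,3,4,5,7,8,9}→56  {1,3,4,5,6,7,8,9}→168  {2,3,4,5,6,7,8,9}→280
  placing 0:j first → 504 extensions
  placing 1:l first → 630 extensions
  placing 6:h first → 126 extensions
total linear extensions = 1260

1260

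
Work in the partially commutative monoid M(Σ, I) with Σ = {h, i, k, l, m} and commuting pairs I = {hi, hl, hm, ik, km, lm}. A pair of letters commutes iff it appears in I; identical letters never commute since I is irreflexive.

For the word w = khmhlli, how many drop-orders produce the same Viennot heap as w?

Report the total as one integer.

55

#0=k has no predecessor
#1=h depends on [0:k]
#2=m has no predecessor
#3=h depends on [1:h]
#4=l depends on [0:k]
#5=l depends on [4:l]
#6=i depends on [2:m, 5:l]
sources: [0:k, 2:m]
N(rest) = Σ N(rest − s) over sources s of rest; N(one piece) = 1:
  size 1 → [3]=1  [6]=1
  size 2 → [1,3]=1  [2,6]=1  [3,6]=2  [5,6]=1
  size 3 → [1,3,6]=3  [2,3,6]=3  [2,5,6]=2  [3,5,6]=3  [4,5,6]=1
  size 4 → [1,2,3,6]=6  [1,3,5,6]=6  [2,3,5,6]=8  [2,4,5,6]=3  [3,4,5,6]=4
  size 5 → [1,2,3,5,6]=20  [1,3,4,5,6]=10  [2,3,4,5,6]=15
  first=0(k) contributes 45
  first=2(m) contributes 10
|[w]| = 55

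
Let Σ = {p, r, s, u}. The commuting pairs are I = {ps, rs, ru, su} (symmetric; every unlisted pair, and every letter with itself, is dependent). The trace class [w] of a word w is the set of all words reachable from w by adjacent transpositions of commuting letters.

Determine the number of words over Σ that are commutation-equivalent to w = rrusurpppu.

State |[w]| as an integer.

#0=r has no predecessor
#1=r depends on [0:r]
#2=u has no predecessor
#3=s has no predecessor
#4=u depends on [2:u]
#5=r depends on [1:r]
#6=p depends on [4:u, 5:r]
#7=p depends on [6:p]
#8=p depends on [7:p]
#9=u depends on [8:p]
sources: [0:r, 2:u, 3:s]
N(rest) = Σ N(rest − s) over sources s of rest; N(one piece) = 1:
  size 1 → [3]=1  [9]=1
  size 2 → [3,9]=2  [8,9]=1
  size 3 → [3,8,9]=3  [7,8,9]=1
  size 4 → [3,7,8,9]=4  [6,7,8,9]=1
  size 5 → [3,6,7,8,9]=5  [4,6,7,8,9]=1  [5,6,7,8,9]=1
  size 6 → [1,5,6,7,8,9]=1  [2,4,6,7,8,9]=1  [3,4,6,7,8,9]=6  [3,5,6,7,8,9]=6  [4,5,6,7,8,9]=2
  size 7 → [0,1,5,6,7,8,9]=1  [1,3,5,6,7,8,9]=7  [1,4,5,6,7,8,9]=3  [2,3,4,6,7,8,9]=7  [2,4,5,6,7,8,9]=3  [3,4,5,6,7,8,9]=14
  size 8 → [0,1,3,5,6,7,8,9]=8  [0,1,4,5,6,7,8,9]=4  [1,2,4,5,6,7,8,9]=6  [1,3,4,5,6,7,8,9]=24  [2,3,4,5,6,7,8,9]=24
  first=0(r) contributes 54
  first=2(u) contributes 36
  first=3(s) contributes 10
|[w]| = 100

100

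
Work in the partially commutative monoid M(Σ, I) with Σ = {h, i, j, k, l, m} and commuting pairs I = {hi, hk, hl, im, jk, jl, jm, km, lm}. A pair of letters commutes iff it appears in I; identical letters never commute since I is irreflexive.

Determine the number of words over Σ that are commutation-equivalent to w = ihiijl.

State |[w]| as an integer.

0(i) covers ∅
1(h) covers ∅
2(i) covers 0:i
3(i) covers 2:i
4(j) covers 1:h, 3:i
5(l) covers 3:i
floor of heap: 0:i, 1:h
completions by unplaced set U, small U first (add the entries for U minus each lowest piece of U):
  |U|=1: {4}:1  {5}:1
  |U|=2: {1,4}:1  {4,5}:2
  |U|=3: {1,4,5}:3  {3,4,5}:2
  |U|=4: {1,3,4,5}:5  {2,3,4,5}:2
  start at 0(i): 7
  start at 1(h): 2
sum over floor = 9

9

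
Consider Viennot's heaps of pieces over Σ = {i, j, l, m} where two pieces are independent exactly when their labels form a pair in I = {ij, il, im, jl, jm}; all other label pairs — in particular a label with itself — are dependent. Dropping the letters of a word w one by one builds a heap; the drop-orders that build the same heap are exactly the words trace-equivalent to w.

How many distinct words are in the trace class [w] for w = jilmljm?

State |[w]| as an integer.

105

piece 0:j — minimal
piece 1:i — minimal
piece 2:l — minimal
piece 3:m rests on {2:l}
piece 4:l rests on {3:m}
piece 5:j rests on {0:j}
piece 6:m rests on {4:l}
minimal pieces: {0:j, 1:i, 2:l}
ways to finish when only these pieces remain (= sum over removing one remaining piece with nothing left below it):
  1 left: {1}→1  {5}→1  {6}→1
  2 left: {0,5}→1  {1,5}→2  {1,6}→2  {4,6}→1  {5,6}→2
  3 left: {0,1,5}→3  {0,5,6}→3  {1,4,6}→3  {1,5,6}→6  {3,4,6}→1  {4,5,6}→3
  4 left: {0,1,5,6}→12  {0,4,5,6}→6  {1,3,4,6}→4  {1,4,5,6}→12  {2,3,4,6}→1  {3,4,5,6}→4
  5 left: {0,1,4,5,6}→30  {0,3,4,5,6}→10  {1,2,3,4,6}→5  {1,3,4,5,6}→20  {2,3,4,5,6}→5
  placing 0:j first → 30 extensions
  placing 1:i first → 15 extensions
  placing 2:l first → 60 extensions
total linear extensions = 105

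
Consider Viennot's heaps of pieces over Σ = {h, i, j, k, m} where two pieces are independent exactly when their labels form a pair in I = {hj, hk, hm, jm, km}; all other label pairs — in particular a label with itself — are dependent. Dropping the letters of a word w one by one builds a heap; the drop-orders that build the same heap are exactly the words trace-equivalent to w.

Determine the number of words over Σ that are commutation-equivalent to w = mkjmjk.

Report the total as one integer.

15

drop 0:m onto floor
drop 1:k onto floor
drop 2:j onto {1:k}
drop 3:m onto {0:m}
drop 4:j onto {2:j}
drop 5:k onto {4:j}
ground layer = {0:m, 1:k}
drop-orders for the pieces not yet dropped (sum over which currently-grounded one goes next):
  1 to go: {3} 1  {5} 1
  2 to go: {0,3} 1  {3,5} 2  {4,5} 1
  3 to go: {0,3,5} 3  {2,4,5} 1  {3,4,5} 3
  4 to go: {0,3,4,5} 6  {1,2,4,5} 1  {2,3,4,5} 4
  if 0:m drops first: 5 orders
  if 1:k drops first: 10 orders
heap linearizations: 15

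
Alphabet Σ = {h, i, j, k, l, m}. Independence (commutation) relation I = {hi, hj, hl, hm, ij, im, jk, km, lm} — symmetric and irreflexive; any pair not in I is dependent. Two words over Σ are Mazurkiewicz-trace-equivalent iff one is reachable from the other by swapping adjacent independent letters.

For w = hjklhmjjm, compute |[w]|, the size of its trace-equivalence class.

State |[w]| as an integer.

53

0(h) covers ∅
1(j) covers ∅
2(k) covers 0:h
3(l) covers 1:j, 2:k
4(h) covers 2:k
5(m) covers 1:j
6(j) covers 3:l, 5:m
7(j) covers 6:j
8(m) covers 7:j
floor of heap: 0:h, 1:j
completions by unplaced set U, small U first (add the entries for U minus each lowest piece of U):
  |U|=1: {4}:1  {8}:1
  |U|=2: {4,8}:2  {7,8}:1
  |U|=3: {4,7,8}:3  {6,7,8}:1
  |U|=4: {3,6,7,8}:1  {4,6,7,8}:4  {5,6,7,8}:1
  |U|=5: {3,4,6,7,8}:5  {3,5,6,7,8}:2  {4,5,6,7,8}:5
  |U|=6: {1,3,5,6,7,8}:2  {2,3,4,6,7,8}:5  {3,4,5,6,7,8}:12
  |U|=7: {0,2,3,4,6,7,8}:5  {1,3,4,5,6,7,8}:14  {2,3,4,5,6,7,8}:17
  start at 0(h): 31
  start at 1(j): 22
sum over floor = 53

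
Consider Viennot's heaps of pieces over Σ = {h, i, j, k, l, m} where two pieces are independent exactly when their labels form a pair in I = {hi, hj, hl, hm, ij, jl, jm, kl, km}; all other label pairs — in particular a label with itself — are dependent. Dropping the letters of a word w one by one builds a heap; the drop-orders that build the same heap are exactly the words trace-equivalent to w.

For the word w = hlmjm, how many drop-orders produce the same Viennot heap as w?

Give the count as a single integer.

20

drop 0:h onto floor
drop 1:l onto floor
drop 2:m onto {1:l}
drop 3:j onto floor
drop 4:m onto {2:m}
ground layer = {0:h, 1:l, 3:j}
drop-orders for the pieces not yet dropped (sum over which currently-grounded one goes next):
  1 to go: {0} 1  {3} 1  {4} 1
  2 to go: {0,3} 2  {0,4} 2  {2,4} 1  {3,4} 2
  3 to go: {0,2,4} 3  {0,3,4} 6  {1,2,4} 1  {2,3,4} 3
  if 0:h drops first: 4 orders
  if 1:l drops first: 12 orders
  if 3:j drops first: 4 orders
heap linearizations: 20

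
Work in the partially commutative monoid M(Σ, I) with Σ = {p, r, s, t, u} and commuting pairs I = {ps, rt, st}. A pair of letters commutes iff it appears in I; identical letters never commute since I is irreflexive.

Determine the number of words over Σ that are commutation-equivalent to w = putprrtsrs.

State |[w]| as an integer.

piece 0:p — minimal
piece 1:u rests on {0:p}
piece 2:t rests on {1:u}
piece 3:p rests on {2:t}
piece 4:r rests on {3:p}
piece 5:r rests on {4:r}
piece 6:t rests on {3:p}
piece 7:s rests on {5:r}
piece 8:r rests on {7:s}
piece 9:s rests on {8:r}
minimal pieces: {0:p}
ways to finish when only these pieces remain (= sum over removing one remaining piece with nothing left below it):
  1 left: {6}→1  {9}→1
  2 left: {6,9}→2  {8,9}→1
  3 left: {6,8,9}→3  {7,8,9}→1
  4 left: {5,7,8,9}→1  {6,7,8,9}→4
  5 left: {4,5,7,8,9}→1  {5,6,7,8,9}→5
  6 left: {4,5,6,7,8,9}→6
  7 left: {3,4,5,6,7,8,9}→6
  8 left: {2,3,4,5,6,7,8,9}→6
  placing 0:p first → 6 extensions

6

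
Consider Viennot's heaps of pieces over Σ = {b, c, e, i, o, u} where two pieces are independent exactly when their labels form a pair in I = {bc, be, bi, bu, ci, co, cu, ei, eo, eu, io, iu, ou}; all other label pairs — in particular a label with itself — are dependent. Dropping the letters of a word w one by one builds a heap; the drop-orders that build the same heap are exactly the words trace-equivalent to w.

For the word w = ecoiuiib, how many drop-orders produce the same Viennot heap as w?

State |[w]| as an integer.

1680

#0=e has no predecessor
#1=c depends on [0:e]
#2=o has no predecessor
#3=i has no predecessor
#4=u has no predecessor
#5=i depends on [3:i]
#6=i depends on [5:i]
#7=b depends on [2:o]
sources: [0:e, 2:o, 3:i, 4:u]
N(rest) = Σ N(rest − s) over sources s of rest; N(one piece) = 1:
  size 1 → [1]=1  [4]=1  [6]=1  [7]=1
  size 2 → [0,1]=1  [1,4]=2  [1,6]=2  [1,7]=2  [2,7]=1  [4,6]=2  [4,7]=2  [5,6]=1  [6,7]=2
  size 3 → [0,1,4]=3  [0,1,6]=3  [0,1,7]=3  [1,2,7]=3  [1,4,6]=6  [1,4,7]=6  [1,5,6]=3  [1,6,7]=6  [2,4,7]=3  [2,6,7]=3  [3,5,6]=1  [4,5,6]=3  [4,6,7]=6  [5,6,7]=3
  size 4 → [0,1,2,7]=6  [0,1,4,6]=12  [0,1,4,7]=12  [0,1,5,6]=6  [0,1,6,7]=12  [1,2,4,7]=12  [1,2,6,7]=12  [1,3,5,6]=4  [1,4,5,6]=12  [1,4,6,7]=24  [1,5,6,7]=12  [2,4,6,7]=12  [2,5,6,7]=6  [3,4,5,6]=4  [3,5,6,7]=4  [4,5,6,7]=12
  size 5 → [0,1,2,4,7]=30  [0,1,2,6,7]=30  [0,1,3,5,6]=10  [0,1,4,5,6]=30  [0,1,4,6,7]=60  [0,1,5,6,7]=30  [1,2,4,6,7]=60  [1,2,5,6,7]=30  [1,3,4,5,6]=20  [1,3,5,6,7]=20  [1,4,5,6,7]=60  [2,3,5,6,7]=10  [2,4,5,6,7]=30  [3,4,5,6,7]=20
  size 6 → [0,1,2,4,6,7]=180  [0,1,2,5,6,7]=90  [0,1,3,4,5,6]=60  [0,1,3,5,6,7]=60  [0,1,4,5,6,7]=180  [1,2,3,5,6,7]=60  [1,2,4,5,6,7]=180  [1,3,4,5,6,7]=120  [2,3,4,5,6,7]=60
  first=0(e) contributes 420
  first=2(o) contributes 420
  first=3(i) contributes 630
  first=4(u) contributes 210
|[w]| = 1680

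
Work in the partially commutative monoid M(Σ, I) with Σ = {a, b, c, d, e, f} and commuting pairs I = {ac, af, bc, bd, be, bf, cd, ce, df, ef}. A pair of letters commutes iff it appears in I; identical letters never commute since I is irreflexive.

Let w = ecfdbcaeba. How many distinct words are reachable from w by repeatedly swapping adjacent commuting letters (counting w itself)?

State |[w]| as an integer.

#0=e has no predecessor
#1=c has no predecessor
#2=f depends on [1:c]
#3=d depends on [0:e]
#4=b has no predecessor
#5=c depends on [2:f]
#6=a depends on [3:d, 4:b]
#7=e depends on [6:a]
#8=b depends on [6:a]
#9=a depends on [7:e, 8:b]
sources: [0:e, 1:c, 4:b]
N(rest) = Σ N(rest − s) over sources s of rest; N(one piece) = 1:
  size 1 → [5]=1  [9]=1
  size 2 → [2,5]=1  [5,9]=2  [7,9]=1  [8,9]=1
  size 3 → [1,2,5]=1  [2,5,9]=3  [5,7,9]=3  [5,8,9]=3  [7,8,9]=2
  size 4 → [1,2,5,9]=4  [2,5,7,9]=6  [2,5,8,9]=6  [5,7,8,9]=8  [6,7,8,9]=2
  size 5 → [1,2,5,7,9]=10  [1,2,5,8,9]=10  [2,5,7,8,9]=20  [3,6,7,8,9]=2  [4,6,7,8,9]=2  [5,6,7,8,9]=10
  size 6 → [0,3,6,7,8,9]=2  [1,2,5,7,8,9]=40  [2,5,6,7,8,9]=30  [3,4,6,7,8,9]=4  [3,5,6,7,8,9]=12  [4,5,6,7,8,9]=12
  size 7 → [0,3,4,6,7,8,9]=6  [0,3,5,6,7,8,9]=14  [1,2,5,6,7,8,9]=70  [2,3,5,6,7,8,9]=42  [2,4,5,6,7,8,9]=42  [3,4,5,6,7,8,9]=28
  size 8 → [0,2,3,5,6,7,8,9]=56  [0,3,4,5,6,7,8,9]=48  [1,2,3,5,6,7,8,9]=112  [1,2,4,5,6,7,8,9]=112  [2,3,4,5,6,7,8,9]=112
  first=0(e) contributes 336
  first=1(c) contributes 216
  first=4(b) contributes 168
|[w]| = 720

720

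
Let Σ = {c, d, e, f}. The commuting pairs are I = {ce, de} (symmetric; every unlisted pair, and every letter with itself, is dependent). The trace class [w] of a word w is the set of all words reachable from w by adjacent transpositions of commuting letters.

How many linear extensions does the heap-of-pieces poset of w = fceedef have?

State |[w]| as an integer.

10

0(f) covers ∅
1(c) covers 0:f
2(e) covers 0:f
3(e) covers 2:e
4(d) covers 1:c
5(e) covers 3:e
6(f) covers 4:d, 5:e
floor of heap: 0:f
completions by unplaced set U, small U first (add the entries for U minus each lowest piece of U):
  |U|=1: {6}:1
  |U|=2: {4,6}:1  {5,6}:1
  |U|=3: {1,4,6}:1  {3,5,6}:1  {4,5,6}:2
  |U|=4: {1,4,5,6}:3  {2,3,5,6}:1  {3,4,5,6}:3
  |U|=5: {1,3,4,5,6}:6  {2,3,4,5,6}:4
  start at 0(f): 10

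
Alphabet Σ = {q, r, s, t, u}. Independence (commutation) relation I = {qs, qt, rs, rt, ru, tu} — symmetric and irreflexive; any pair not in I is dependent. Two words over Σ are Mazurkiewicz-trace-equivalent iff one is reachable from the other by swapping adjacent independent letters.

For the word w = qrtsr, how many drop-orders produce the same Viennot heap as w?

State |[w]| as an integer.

10

#0=q has no predecessor
#1=r depends on [0:q]
#2=t has no predecessor
#3=s depends on [2:t]
#4=r depends on [1:r]
sources: [0:q, 2:t]
N(rest) = Σ N(rest − s) over sources s of rest; N(one piece) = 1:
  size 1 → [3]=1  [4]=1
  size 2 → [1,4]=1  [2,3]=1  [3,4]=2
  size 3 → [0,1,4]=1  [1,3,4]=3  [2,3,4]=3
  first=0(q) contributes 6
  first=2(t) contributes 4
|[w]| = 10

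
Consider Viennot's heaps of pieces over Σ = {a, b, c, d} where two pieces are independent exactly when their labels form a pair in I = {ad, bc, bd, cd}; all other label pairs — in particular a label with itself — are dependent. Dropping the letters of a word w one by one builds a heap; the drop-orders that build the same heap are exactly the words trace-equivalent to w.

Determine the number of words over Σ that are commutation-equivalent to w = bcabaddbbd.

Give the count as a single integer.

240

#0=b has no predecessor
#1=c has no predecessor
#2=a depends on [0:b, 1:c]
#3=b depends on [2:a]
#4=a depends on [3:b]
#5=d has no predecessor
#6=d depends on [5:d]
#7=b depends on [4:a]
#8=b depends on [7:b]
#9=d depends on [6:d]
sources: [0:b, 1:c, 5:d]
N(rest) = Σ N(rest − s) over sources s of rest; N(one piece) = 1:
  size 1 → [8]=1  [9]=1
  size 2 → [6,9]=1  [7,8]=1  [8,9]=2
  size 3 → [4,7,8]=1  [5,6,9]=1  [6,8,9]=3  [7,8,9]=3
  size 4 → [3,4,7,8]=1  [4,7,8,9]=4  [5,6,8,9]=4  [6,7,8,9]=6
  size 5 → [2,3,4,7,8]=1  [3,4,7,8,9]=5  [4,6,7,8,9]=10  [5,6,7,8,9]=10
  size 6 → [0,2,3,4,7,8]=1  [1,2,3,4,7,8]=1  [2,3,4,7,8,9]=6  [3,4,6,7,8,9]=15  [4,5,6,7,8,9]=20
  size 7 → [0,1,2,3,4,7,8]=2  [0,2,3,4,7,8,9]=7  [1,2,3,4,7,8,9]=7  [2,3,4,6,7,8,9]=21  [3,4,5,6,7,8,9]=35
  size 8 → [0,1,2,3,4,7,8,9]=16  [0,2,3,4,6,7,8,9]=28  [1,2,3,4,6,7,8,9]=28  [2,3,4,5,6,7,8,9]=56
  first=0(b) contributes 84
  first=1(c) contributes 84
  first=5(d) contributes 72
|[w]| = 240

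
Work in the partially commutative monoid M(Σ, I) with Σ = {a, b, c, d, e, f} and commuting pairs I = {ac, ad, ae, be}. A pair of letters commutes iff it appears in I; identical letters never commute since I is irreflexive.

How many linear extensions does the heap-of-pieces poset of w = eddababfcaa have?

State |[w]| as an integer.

12

#0=e has no predecessor
#1=d depends on [0:e]
#2=d depends on [1:d]
#3=a has no predecessor
#4=b depends on [2:d, 3:a]
#5=a depends on [4:b]
#6=b depends on [5:a]
#7=f depends on [6:b]
#8=c depends on [7:f]
#9=a depends on [7:f]
#10=a depends on [9:a]
sources: [0:e, 3:a]
N(rest) = Σ N(rest − s) over sources s of rest; N(one piece) = 1:
  size 1 → [8]=1  [10]=1
  size 2 → [8,10]=2  [9,10]=1
  size 3 → [8,9,10]=3
  size 4 → [7,8,9,10]=3
  size 5 → [6,7,8,9,10]=3
  size 6 → [5,6,7,8,9,10]=3
  size 7 → [4,5,6,7,8,9,10]=3
  size 8 → [2,4,5,6,7,8,9,10]=3  [3,4,5,6,7,8,9,10]=3
  size 9 → [1,2,4,5,6,7,8,9,10]=3  [2,3,4,5,6,7,8,9,10]=6
  first=0(e) contributes 9
  first=3(a) contributes 3
|[w]| = 12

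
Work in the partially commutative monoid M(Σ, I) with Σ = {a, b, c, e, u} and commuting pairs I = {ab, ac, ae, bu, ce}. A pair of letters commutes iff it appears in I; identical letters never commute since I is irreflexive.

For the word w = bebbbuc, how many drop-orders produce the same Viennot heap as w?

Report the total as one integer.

4

0(b) covers ∅
1(e) covers 0:b
2(b) covers 1:e
3(b) covers 2:b
4(b) covers 3:b
5(u) covers 1:e
6(c) covers 4:b, 5:u
floor of heap: 0:b
completions by unplaced set U, small U first (add the entries for U minus each lowest piece of U):
  |U|=1: {6}:1
  |U|=2: {4,6}:1  {5,6}:1
  |U|=3: {3,4,6}:1  {4,5,6}:2
  |U|=4: {2,3,4,6}:1  {3,4,5,6}:3
  |U|=5: {2,3,4,5,6}:4
  start at 0(b): 4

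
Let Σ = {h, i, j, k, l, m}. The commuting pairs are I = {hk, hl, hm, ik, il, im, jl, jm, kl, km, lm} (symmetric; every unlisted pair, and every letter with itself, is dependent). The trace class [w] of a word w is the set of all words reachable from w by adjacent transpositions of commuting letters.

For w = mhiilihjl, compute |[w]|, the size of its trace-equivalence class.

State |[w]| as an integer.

252

#0=m has no predecessor
#1=h has no predecessor
#2=i depends on [1:h]
#3=i depends on [2:i]
#4=l has no predecessor
#5=i depends on [3:i]
#6=h depends on [5:i]
#7=j depends on [6:h]
#8=l depends on [4:l]
sources: [0:m, 1:h, 4:l]
N(rest) = Σ N(rest − s) over sources s of rest; N(one piece) = 1:
  size 1 → [0]=1  [7]=1  [8]=1
  size 2 → [0,7]=2  [0,8]=2  [4,8]=1  [6,7]=1  [7,8]=2
  size 3 → [0,4,8]=3  [0,6,7]=3  [0,7,8]=6  [4,7,8]=3  [5,6,7]=1  [6,7,8]=3
  size 4 → [0,4,7,8]=12  [0,5,6,7]=4  [0,6,7,8]=12  [3,5,6,7]=1  [4,6,7,8]=6  [5,6,7,8]=4
  size 5 → [0,3,5,6,7]=5  [0,4,6,7,8]=30  [0,5,6,7,8]=20  [2,3,5,6,7]=1  [3,5,6,7,8]=5  [4,5,6,7,8]=10
  size 6 → [0,2,3,5,6,7]=6  [0,3,5,6,7,8]=30  [0,4,5,6,7,8]=60  [1,2,3,5,6,7]=1  [2,3,5,6,7,8]=6  [3,4,5,6,7,8]=15
  size 7 → [0,1,2,3,5,6,7]=7  [0,2,3,5,6,7,8]=42  [0,3,4,5,6,7,8]=105  [1,2,3,5,6,7,8]=7  [2,3,4,5,6,7,8]=21
  first=0(m) contributes 28
  first=1(h) contributes 168
  first=4(l) contributes 56
|[w]| = 252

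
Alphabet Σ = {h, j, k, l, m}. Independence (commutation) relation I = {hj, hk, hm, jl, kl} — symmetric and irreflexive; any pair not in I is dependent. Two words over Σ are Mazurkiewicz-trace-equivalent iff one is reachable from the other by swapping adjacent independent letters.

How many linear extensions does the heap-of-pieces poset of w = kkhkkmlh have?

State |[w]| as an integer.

0(k) covers ∅
1(k) covers 0:k
2(h) covers ∅
3(k) covers 1:k
4(k) covers 3:k
5(m) covers 4:k
6(l) covers 2:h, 5:m
7(h) covers 6:l
floor of heap: 0:k, 2:h
completions by unplaced set U, small U first (add the entries for U minus each lowest piece of U):
  |U|=1: {7}:1
  |U|=2: {6,7}:1
  |U|=3: {2,6,7}:1  {5,6,7}:1
  |U|=4: {2,5,6,7}:2  {4,5,6,7}:1
  |U|=5: {2,4,5,6,7}:3  {3,4,5,6,7}:1
  |U|=6: {1,3,4,5,6,7}:1  {2,3,4,5,6,7}:4
  start at 0(k): 5
  start at 2(h): 1
sum over floor = 6

6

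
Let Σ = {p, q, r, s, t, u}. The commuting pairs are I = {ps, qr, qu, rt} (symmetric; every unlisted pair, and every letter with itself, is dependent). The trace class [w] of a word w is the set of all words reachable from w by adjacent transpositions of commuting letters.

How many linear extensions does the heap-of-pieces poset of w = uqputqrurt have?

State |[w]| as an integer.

drop 0:u onto floor
drop 1:q onto floor
drop 2:p onto {0:u, 1:q}
drop 3:u onto {2:p}
drop 4:t onto {3:u}
drop 5:q onto {4:t}
drop 6:r onto {3:u}
drop 7:u onto {4:t, 6:r}
drop 8:r onto {7:u}
drop 9:t onto {5:q, 7:u}
ground layer = {0:u, 1:q}
drop-orders for the pieces not yet dropped (sum over which currently-grounded one goes next):
  1 to go: {8} 1  {9} 1
  2 to go: {5,9} 1  {8,9} 2
  3 to go: {5,8,9} 3  {7,8,9} 2
  4 to go: {5,7,8,9} 5  {6,7,8,9} 2
  5 to go: {4,5,7,8,9} 5  {5,6,7,8,9} 7
  6 to go: {4,5,6,7,8,9} 12
  7 to go: {3,4,5,6,7,8,9} 12
  8 to go: {2,3,4,5,6,7,8,9} 12
  if 0:u drops first: 12 orders
  if 1:q drops first: 12 orders
heap linearizations: 24

24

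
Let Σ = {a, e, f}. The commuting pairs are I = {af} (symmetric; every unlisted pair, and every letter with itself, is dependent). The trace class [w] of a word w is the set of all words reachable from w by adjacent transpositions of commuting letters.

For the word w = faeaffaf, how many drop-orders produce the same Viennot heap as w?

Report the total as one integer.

piece 0:f — minimal
piece 1:a — minimal
piece 2:e rests on {0:f, 1:a}
piece 3:a rests on {2:e}
piece 4:f rests on {2:e}
piece 5:f rests on {4:f}
piece 6:a rests on {3:a}
piece 7:f rests on {5:f}
minimal pieces: {0:f, 1:a}
ways to finish when only these pieces remain (= sum over removing one remaining piece with nothing left below it):
  1 left: {6}→1  {7}→1
  2 left: {3,6}→1  {5,7}→1  {6,7}→2
  3 left: {3,6,7}→3  {4,5,7}→1  {5,6,7}→3
  4 left: {3,5,6,7}→6  {4,5,6,7}→4
  5 left: {3,4,5,6,7}→10
  6 left: {2,3,4,5,6,7}→10
  placing 0:f first → 10 extensions
  placing 1:a first → 10 extensions
total linear extensions = 20

20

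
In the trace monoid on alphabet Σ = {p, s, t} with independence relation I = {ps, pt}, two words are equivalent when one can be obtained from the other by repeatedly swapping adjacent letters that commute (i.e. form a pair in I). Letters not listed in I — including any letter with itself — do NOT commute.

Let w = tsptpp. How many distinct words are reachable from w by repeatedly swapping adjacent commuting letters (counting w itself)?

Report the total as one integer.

20

drop 0:t onto floor
drop 1:s onto {0:t}
drop 2:p onto floor
drop 3:t onto {1:s}
drop 4:p onto {2:p}
drop 5:p onto {4:p}
ground layer = {0:t, 2:p}
drop-orders for the pieces not yet dropped (sum over which currently-grounded one goes next):
  1 to go: {3} 1  {5} 1
  2 to go: {1,3} 1  {3,5} 2  {4,5} 1
  3 to go: {0,1,3} 1  {1,3,5} 3  {2,4,5} 1  {3,4,5} 3
  4 to go: {0,1,3,5} 4  {1,3,4,5} 6  {2,3,4,5} 4
  if 0:t drops first: 10 orders
  if 2:p drops first: 10 orders
heap linearizations: 20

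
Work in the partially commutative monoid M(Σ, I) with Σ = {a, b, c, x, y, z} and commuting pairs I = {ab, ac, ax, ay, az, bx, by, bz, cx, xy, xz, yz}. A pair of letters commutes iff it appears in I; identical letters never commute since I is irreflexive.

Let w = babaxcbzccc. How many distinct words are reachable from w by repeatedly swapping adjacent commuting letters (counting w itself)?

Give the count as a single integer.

990

drop 0:b onto floor
drop 1:a onto floor
drop 2:b onto {0:b}
drop 3:a onto {1:a}
drop 4:x onto floor
drop 5:c onto {2:b}
drop 6:b onto {5:c}
drop 7:z onto {5:c}
drop 8:c onto {6:b, 7:z}
drop 9:c onto {8:c}
drop 10:c onto {9:c}
ground layer = {0:b, 1:a, 4:x}
drop-orders for the pieces not yet dropped (sum over which currently-grounded one goes next):
  1 to go: {3} 1  {4} 1  {10} 1
  2 to go: {1,3} 1  {3,4} 2  {3,10} 2  {4,10} 2  {9,10} 1
  3 to go: {1,3,4} 3  {1,3,10} 3  {3,4,10} 6  {3,9,10} 3  {4,9,10} 3  {8,9,10} 1
  4 to go: {1,3,4,10} 12  {1,3,9,10} 6  {3,4,9,10} 12  {3,8,9,10} 4  {4,8,9,10} 4  {6,8,9,10} 1  {7,8,9,10} 1
  5 to go: {1,3,4,9,10} 30  {1,3,8,9,10} 10  {3,4,8,9,10} 20  {3,6,8,9,10} 5  {3,7,8,9,10} 5  {4,6,8,9,10} 5  {4,7,8,9,10} 5  {6,7,8,9,10} 2
  6 to go: {1,3,4,8,9,10} 60  {1,3,6,8,9,10} 15  {1,3,7,8,9,10} 15  {3,4,6,8,9,10} 30  {3,4,7,8,9,10} 30  {3,6,7,8,9,10} 12  {4,6,7,8,9,10} 12  {5,6,7,8,9,10} 2
  7 to go: {1,3,4,6,8,9,10} 105  {1,3,4,7,8,9,10} 105  {1,3,6,7,8,9,10} 42  {2,5,6,7,8,9,10} 2  {3,4,6,7,8,9,10} 84  {3,5,6,7,8,9,10} 14  {4,5,6,7,8,9,10} 14
  8 to go: {0,2,5,6,7,8,9,10} 2  {1,3,4,6,7,8,9,10} 336  {1,3,5,6,7,8,9,10} 56  {2,3,5,6,7,8,9,10} 16  {2,4,5,6,7,8,9,10} 16  {3,4,5,6,7,8,9,10} 112
  9 to go: {0,2,3,5,6,7,8,9,10} 18  {0,2,4,5,6,7,8,9,10} 18  {1,2,3,5,6,7,8,9,10} 72  {1,3,4,5,6,7,8,9,10} 504  {2,3,4,5,6,7,8,9,10} 144
  if 0:b drops first: 720 orders
  if 1:a drops first: 180 orders
  if 4:x drops first: 90 orders
heap linearizations: 990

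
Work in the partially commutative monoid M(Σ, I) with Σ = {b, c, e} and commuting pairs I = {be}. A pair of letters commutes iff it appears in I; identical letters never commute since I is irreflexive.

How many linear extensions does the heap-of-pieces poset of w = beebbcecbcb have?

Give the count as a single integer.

10

drop 0:b onto floor
drop 1:e onto floor
drop 2:e onto {1:e}
drop 3:b onto {0:b}
drop 4:b onto {3:b}
drop 5:c onto {2:e, 4:b}
drop 6:e onto {5:c}
drop 7:c onto {6:e}
drop 8:b onto {7:c}
drop 9:c onto {8:b}
drop 10:b onto {9:c}
ground layer = {0:b, 1:e}
drop-orders for the pieces not yet dropped (sum over which currently-grounded one goes next):
  1 to go: {10} 1
  2 to go: {9,10} 1
  3 to go: {8,9,10} 1
  4 to go: {7,8,9,10} 1
  5 to go: {6,7,8,9,10} 1
  6 to go: {5,6,7,8,9,10} 1
  7 to go: {2,5,6,7,8,9,10} 1  {4,5,6,7,8,9,10} 1
  8 to go: {1,2,5,6,7,8,9,10} 1  {2,4,5,6,7,8,9,10} 2  {3,4,5,6,7,8,9,10} 1
  9 to go: {0,3,4,5,6,7,8,9,10} 1  {1,2,4,5,6,7,8,9,10} 3  {2,3,4,5,6,7,8,9,10} 3
  if 0:b drops first: 6 orders
  if 1:e drops first: 4 orders
heap linearizations: 10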